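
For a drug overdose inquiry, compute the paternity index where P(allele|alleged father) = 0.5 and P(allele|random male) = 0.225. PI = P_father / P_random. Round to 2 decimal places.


Paternity Index calculation:
PI = P(allele|father) / P(allele|random)
PI = 0.5 / 0.225
PI = 2.22

2.22


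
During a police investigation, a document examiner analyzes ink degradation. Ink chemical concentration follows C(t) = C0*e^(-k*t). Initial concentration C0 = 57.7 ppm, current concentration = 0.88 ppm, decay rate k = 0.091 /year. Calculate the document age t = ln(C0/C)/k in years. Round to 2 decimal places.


Document age estimation:
C0/C = 57.7 / 0.88 = 65.568182
ln(C0/C) = 4.183091
t = 4.183091 / 0.091 = 45.97 years

45.97


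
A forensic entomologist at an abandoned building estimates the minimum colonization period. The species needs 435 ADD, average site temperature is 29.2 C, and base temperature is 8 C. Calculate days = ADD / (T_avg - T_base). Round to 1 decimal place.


Insect development time:
Effective temperature = avg_temp - T_base = 29.2 - 8 = 21.2 C
Days = ADD / effective_temp = 435 / 21.2 = 20.5 days

20.5


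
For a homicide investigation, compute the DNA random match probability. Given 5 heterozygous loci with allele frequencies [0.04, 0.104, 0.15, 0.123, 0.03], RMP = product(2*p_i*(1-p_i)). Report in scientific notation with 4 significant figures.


Computing RMP for 5 loci:
Locus 1: 2 * 0.04 * 0.96 = 0.0768
Locus 2: 2 * 0.104 * 0.896 = 0.186368
Locus 3: 2 * 0.15 * 0.85 = 0.255
Locus 4: 2 * 0.123 * 0.877 = 0.215742
Locus 5: 2 * 0.03 * 0.97 = 0.0582
RMP = 4.583e-05

4.583e-05


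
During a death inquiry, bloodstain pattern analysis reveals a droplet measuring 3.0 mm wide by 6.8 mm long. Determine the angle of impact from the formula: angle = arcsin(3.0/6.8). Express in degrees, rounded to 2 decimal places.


Blood spatter impact angle calculation:
width / length = 3.0 / 6.8 = 0.441176
angle = arcsin(0.441176)
angle = 26.18 degrees

26.18


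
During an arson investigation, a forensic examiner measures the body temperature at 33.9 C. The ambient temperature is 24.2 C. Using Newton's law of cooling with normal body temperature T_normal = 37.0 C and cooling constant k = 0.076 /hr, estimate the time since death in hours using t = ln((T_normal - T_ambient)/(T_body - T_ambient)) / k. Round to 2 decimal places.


Using Newton's law of cooling:
t = ln((T_normal - T_ambient) / (T_body - T_ambient)) / k
T_normal - T_ambient = 12.8
T_body - T_ambient = 9.7
Ratio = 1.319588
ln(ratio) = 0.27732
t = 0.27732 / 0.076 = 3.65 hours

3.65


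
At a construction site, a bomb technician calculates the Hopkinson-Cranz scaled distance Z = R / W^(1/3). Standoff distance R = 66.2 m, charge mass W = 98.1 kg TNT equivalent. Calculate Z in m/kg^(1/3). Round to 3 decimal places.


Scaled distance calculation:
W^(1/3) = 98.1^(1/3) = 4.612004
Z = R / W^(1/3) = 66.2 / 4.612004
Z = 14.354 m/kg^(1/3)

14.354


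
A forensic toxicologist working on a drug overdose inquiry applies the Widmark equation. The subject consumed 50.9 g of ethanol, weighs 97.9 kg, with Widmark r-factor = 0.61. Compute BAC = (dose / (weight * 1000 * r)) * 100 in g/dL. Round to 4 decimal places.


Applying the Widmark formula:
BAC = (dose_g / (body_wt * 1000 * r)) * 100
Denominator = 97.9 * 1000 * 0.61 = 59719
BAC = (50.9 / 59719) * 100
BAC = 0.0852 g/dL

0.0852


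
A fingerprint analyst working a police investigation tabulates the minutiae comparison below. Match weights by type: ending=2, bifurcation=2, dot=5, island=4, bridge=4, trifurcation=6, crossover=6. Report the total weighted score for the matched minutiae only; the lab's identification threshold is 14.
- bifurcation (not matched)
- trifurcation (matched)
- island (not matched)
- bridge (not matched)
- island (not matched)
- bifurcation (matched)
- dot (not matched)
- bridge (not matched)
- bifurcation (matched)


Weighted minutiae match score:
  bifurcation: not matched, +0
  trifurcation: matched, +6 (running total 6)
  island: not matched, +0
  bridge: not matched, +0
  island: not matched, +0
  bifurcation: matched, +2 (running total 8)
  dot: not matched, +0
  bridge: not matched, +0
  bifurcation: matched, +2 (running total 10)
Total score = 10
Threshold = 14; verdict = inconclusive

10


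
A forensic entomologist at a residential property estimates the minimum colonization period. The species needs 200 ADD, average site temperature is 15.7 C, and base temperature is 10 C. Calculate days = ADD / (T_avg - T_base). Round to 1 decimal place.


Insect development time:
Effective temperature = avg_temp - T_base = 15.7 - 10 = 5.7 C
Days = ADD / effective_temp = 200 / 5.7 = 35.1 days

35.1


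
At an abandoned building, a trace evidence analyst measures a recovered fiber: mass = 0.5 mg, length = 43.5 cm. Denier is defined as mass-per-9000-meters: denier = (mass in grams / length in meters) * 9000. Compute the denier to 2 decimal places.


Denier calculation:
Mass in grams = 0.5 mg / 1000 = 0.0005 g
Length in meters = 43.5 cm / 100 = 0.435 m
Linear density = mass / length = 0.0005 / 0.435 = 0.00114943 g/m
Denier = (g/m) * 9000 = 0.00114943 * 9000 = 10.34

10.34


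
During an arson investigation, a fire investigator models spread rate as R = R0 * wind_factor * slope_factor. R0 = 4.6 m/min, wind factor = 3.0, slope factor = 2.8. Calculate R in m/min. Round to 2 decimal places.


Fire spread rate calculation:
R = R0 * wind_factor * slope_factor
= 4.6 * 3.0 * 2.8
= 13.8 * 2.8
= 38.64 m/min

38.64


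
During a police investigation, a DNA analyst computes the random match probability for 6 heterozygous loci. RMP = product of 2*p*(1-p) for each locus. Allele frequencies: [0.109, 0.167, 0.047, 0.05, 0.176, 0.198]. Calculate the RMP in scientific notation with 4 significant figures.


Computing RMP for 6 loci:
Locus 1: 2 * 0.109 * 0.891 = 0.194238
Locus 2: 2 * 0.167 * 0.833 = 0.278222
Locus 3: 2 * 0.047 * 0.953 = 0.089582
Locus 4: 2 * 0.05 * 0.95 = 0.095
Locus 5: 2 * 0.176 * 0.824 = 0.290048
Locus 6: 2 * 0.198 * 0.802 = 0.317592
RMP = 4.237e-05

4.237e-05


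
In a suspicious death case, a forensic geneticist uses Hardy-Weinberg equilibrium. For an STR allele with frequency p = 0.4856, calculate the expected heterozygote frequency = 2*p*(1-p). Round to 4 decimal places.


Hardy-Weinberg heterozygote frequency:
q = 1 - p = 1 - 0.4856 = 0.5144
2pq = 2 * 0.4856 * 0.5144 = 0.4996

0.4996


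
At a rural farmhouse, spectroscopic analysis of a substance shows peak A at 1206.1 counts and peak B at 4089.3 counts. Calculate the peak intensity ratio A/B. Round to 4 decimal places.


Spectral peak ratio:
Peak A = 1206.1 counts
Peak B = 4089.3 counts
Ratio = 1206.1 / 4089.3 = 0.2949

0.2949


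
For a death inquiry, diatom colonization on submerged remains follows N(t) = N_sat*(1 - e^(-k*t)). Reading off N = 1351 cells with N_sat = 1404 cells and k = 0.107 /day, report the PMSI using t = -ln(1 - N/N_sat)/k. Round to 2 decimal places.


PMSI from diatom colonization curve:
N / N_sat = 1351 / 1404 = 0.962251
1 - N/N_sat = 0.037749
ln(1 - N/N_sat) = -3.276796
t = -ln(1 - N/N_sat) / k = -(-3.276796) / 0.107 = 30.62 days

30.62


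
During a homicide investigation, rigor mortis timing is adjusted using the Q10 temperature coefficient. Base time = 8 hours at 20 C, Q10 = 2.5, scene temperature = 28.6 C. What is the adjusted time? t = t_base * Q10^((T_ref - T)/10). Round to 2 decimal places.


Rigor mortis time adjustment:
Exponent = (T_ref - T_actual) / 10 = (20 - 28.6) / 10 = -0.86
Q10 factor = 2.5^-0.86 = 0.45475
t_adjusted = 8 * 0.45475 = 3.64 hours

3.64


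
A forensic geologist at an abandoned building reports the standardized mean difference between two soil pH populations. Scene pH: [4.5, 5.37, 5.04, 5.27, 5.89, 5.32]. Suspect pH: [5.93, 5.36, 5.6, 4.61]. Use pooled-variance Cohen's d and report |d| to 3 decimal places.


Pooled-variance Cohen's d for soil pH comparison:
Scene mean = 31.39 / 6 = 5.231667
Suspect mean = 21.5 / 4 = 5.375
Scene sample variance s_s^2 = 0.206777
Suspect sample variance s_c^2 = 0.3147
Pooled variance = ((n_s-1)*s_s^2 + (n_c-1)*s_c^2) / (n_s + n_c - 2) = 0.247248
Pooled SD = sqrt(0.247248) = 0.49724
Mean difference = -0.143333
|d| = |-0.143333| / 0.49724 = 0.288

0.288


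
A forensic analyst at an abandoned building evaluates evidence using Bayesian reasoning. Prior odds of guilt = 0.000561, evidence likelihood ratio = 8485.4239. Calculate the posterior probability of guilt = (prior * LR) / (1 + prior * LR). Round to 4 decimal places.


Bayesian evidence evaluation:
Posterior odds = prior_odds * LR = 0.000561 * 8485.4239 = 4.760323
Posterior probability = posterior_odds / (1 + posterior_odds)
= 4.760323 / (1 + 4.760323)
= 4.760323 / 5.760323
= 0.8264

0.8264


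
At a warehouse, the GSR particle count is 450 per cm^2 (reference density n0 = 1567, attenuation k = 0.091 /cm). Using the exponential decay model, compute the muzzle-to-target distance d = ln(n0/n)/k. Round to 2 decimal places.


GSR distance calculation:
n0/n = 1567 / 450 = 3.482222
ln(n0/n) = 1.247671
d = 1.247671 / 0.091 = 13.71 cm

13.71


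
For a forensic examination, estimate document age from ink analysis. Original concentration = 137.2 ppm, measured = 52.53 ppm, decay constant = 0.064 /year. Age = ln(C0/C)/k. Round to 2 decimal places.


Document age estimation:
C0/C = 137.2 / 52.53 = 2.611841
ln(C0/C) = 0.960055
t = 0.960055 / 0.064 = 15.00 years

15.00


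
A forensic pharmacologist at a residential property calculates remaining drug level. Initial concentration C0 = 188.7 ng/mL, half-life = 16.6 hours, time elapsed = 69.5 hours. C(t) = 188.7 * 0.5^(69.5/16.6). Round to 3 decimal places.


Drug concentration decay:
Number of half-lives = t / t_half = 69.5 / 16.6 = 4.186747
Decay factor = 0.5^4.186747 = 0.05491153
C(t) = 188.7 * 0.05491153 = 10.362 ng/mL

10.362


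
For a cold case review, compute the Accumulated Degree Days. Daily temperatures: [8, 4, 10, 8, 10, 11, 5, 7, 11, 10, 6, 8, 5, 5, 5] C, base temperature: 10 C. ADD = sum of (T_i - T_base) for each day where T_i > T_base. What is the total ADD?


Computing ADD day by day:
Day 1: max(0, 8 - 10) = 0
Day 2: max(0, 4 - 10) = 0
Day 3: max(0, 10 - 10) = 0
Day 4: max(0, 8 - 10) = 0
Day 5: max(0, 10 - 10) = 0
Day 6: max(0, 11 - 10) = 1
Day 7: max(0, 5 - 10) = 0
Day 8: max(0, 7 - 10) = 0
Day 9: max(0, 11 - 10) = 1
Day 10: max(0, 10 - 10) = 0
Day 11: max(0, 6 - 10) = 0
Day 12: max(0, 8 - 10) = 0
Day 13: max(0, 5 - 10) = 0
Day 14: max(0, 5 - 10) = 0
Day 15: max(0, 5 - 10) = 0
Total ADD = 2

2


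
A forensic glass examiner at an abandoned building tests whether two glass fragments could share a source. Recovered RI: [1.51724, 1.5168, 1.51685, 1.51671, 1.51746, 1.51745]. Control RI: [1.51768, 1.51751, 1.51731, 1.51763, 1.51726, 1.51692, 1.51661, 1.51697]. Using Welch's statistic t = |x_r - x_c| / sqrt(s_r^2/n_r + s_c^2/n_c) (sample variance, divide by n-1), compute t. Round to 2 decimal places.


Welch's t-criterion for glass RI comparison:
Recovered mean = sum / n_r = 9.10251 / 6 = 1.517085
Control mean = sum / n_c = 12.13789 / 8 = 1.5172363
Recovered sample variance s_r^2 = 1.1499e-07
Control sample variance s_c^2 = 1.42284e-07
Welch SE (unpooled) = sqrt(s_r^2/n_r + s_c^2/n_c) = sqrt(1.9165e-08 + 1.77855e-08) = sqrt(3.69505e-08) = 0.000192225
|mean_r - mean_c| = 0.00015125
t = 0.00015125 / 0.000192225 = 0.79

0.79


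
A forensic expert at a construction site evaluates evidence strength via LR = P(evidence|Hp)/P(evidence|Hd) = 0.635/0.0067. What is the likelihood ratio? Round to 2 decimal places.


Likelihood ratio calculation:
LR = P(E|Hp) / P(E|Hd)
LR = 0.635 / 0.0067
LR = 94.78

94.78


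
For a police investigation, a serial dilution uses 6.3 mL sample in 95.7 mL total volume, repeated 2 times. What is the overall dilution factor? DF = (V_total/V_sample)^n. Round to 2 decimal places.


Dilution factor calculation:
Single dilution = V_total / V_sample = 95.7 / 6.3 ≈ 15.190476
Number of dilutions = 2
Total DF = (95.7 / 6.3)^2 (full precision, rounded at the end) = 230.75

230.75


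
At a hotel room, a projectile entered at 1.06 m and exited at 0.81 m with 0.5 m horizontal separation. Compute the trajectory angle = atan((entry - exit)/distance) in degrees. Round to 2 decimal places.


Bullet trajectory angle:
Height difference = 1.06 - 0.81 = 0.25 m
angle = atan(0.25 / 0.5)
angle = atan(0.5)
angle = 26.57 degrees

26.57


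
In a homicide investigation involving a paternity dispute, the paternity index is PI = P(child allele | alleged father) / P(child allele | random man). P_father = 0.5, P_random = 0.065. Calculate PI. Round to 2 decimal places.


Paternity Index calculation:
PI = P(allele|father) / P(allele|random)
PI = 0.5 / 0.065
PI = 7.69

7.69


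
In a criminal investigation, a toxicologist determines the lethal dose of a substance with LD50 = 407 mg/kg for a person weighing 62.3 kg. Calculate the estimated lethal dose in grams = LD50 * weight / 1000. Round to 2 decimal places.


Lethal dose calculation:
Lethal dose = LD50 * body_weight / 1000
= 407 * 62.3 / 1000
= 25356.1 / 1000
= 25.36 g

25.36


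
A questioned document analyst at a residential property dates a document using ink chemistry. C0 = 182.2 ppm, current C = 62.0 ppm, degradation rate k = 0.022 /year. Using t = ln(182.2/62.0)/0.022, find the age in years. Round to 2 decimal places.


Document age estimation:
C0/C = 182.2 / 62.0 = 2.93871
ln(C0/C) = 1.077971
t = 1.077971 / 0.022 = 49.00 years

49.00


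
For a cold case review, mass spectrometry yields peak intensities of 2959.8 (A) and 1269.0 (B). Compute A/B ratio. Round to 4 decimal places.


Spectral peak ratio:
Peak A = 2959.8 counts
Peak B = 1269.0 counts
Ratio = 2959.8 / 1269.0 = 2.3324

2.3324


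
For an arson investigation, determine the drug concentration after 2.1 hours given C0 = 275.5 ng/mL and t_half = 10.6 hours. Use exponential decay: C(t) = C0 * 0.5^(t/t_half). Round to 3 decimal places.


Drug concentration decay:
Number of half-lives = t / t_half = 2.1 / 10.6 = 0.198113
Decay factor = 0.5^0.198113 = 0.87168996
C(t) = 275.5 * 0.87168996 = 240.151 ng/mL

240.151


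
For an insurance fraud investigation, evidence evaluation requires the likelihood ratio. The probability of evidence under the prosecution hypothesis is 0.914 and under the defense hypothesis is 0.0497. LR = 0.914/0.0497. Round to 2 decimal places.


Likelihood ratio calculation:
LR = P(E|Hp) / P(E|Hd)
LR = 0.914 / 0.0497
LR = 18.39

18.39


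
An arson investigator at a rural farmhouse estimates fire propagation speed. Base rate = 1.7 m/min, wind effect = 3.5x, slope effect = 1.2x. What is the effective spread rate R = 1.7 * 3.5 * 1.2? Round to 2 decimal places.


Fire spread rate calculation:
R = R0 * wind_factor * slope_factor
= 1.7 * 3.5 * 1.2
= 5.95 * 1.2
= 7.14 m/min

7.14


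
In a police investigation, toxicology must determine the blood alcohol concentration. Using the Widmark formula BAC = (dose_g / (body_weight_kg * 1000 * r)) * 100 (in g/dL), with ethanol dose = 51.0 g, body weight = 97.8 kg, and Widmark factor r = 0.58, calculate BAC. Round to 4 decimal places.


Applying the Widmark formula:
BAC = (dose_g / (body_wt * 1000 * r)) * 100
Denominator = 97.8 * 1000 * 0.58 = 56724
BAC = (51.0 / 56724) * 100
BAC = 0.0899 g/dL

0.0899


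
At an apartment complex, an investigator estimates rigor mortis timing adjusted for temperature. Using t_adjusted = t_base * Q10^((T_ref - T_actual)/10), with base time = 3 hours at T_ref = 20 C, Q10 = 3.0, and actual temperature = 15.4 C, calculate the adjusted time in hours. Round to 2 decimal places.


Rigor mortis time adjustment:
Exponent = (T_ref - T_actual) / 10 = (20 - 15.4) / 10 = 0.46
Q10 factor = 3.0^0.46 = 1.65758
t_adjusted = 3 * 1.65758 = 4.97 hours

4.97


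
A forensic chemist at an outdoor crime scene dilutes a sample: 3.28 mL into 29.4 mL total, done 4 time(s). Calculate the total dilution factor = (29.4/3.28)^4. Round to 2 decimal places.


Dilution factor calculation:
Single dilution = V_total / V_sample = 29.4 / 3.28 ≈ 8.963415
Number of dilutions = 4
Total DF = (29.4 / 3.28)^4 (full precision, rounded at the end) = 6454.97

6454.97


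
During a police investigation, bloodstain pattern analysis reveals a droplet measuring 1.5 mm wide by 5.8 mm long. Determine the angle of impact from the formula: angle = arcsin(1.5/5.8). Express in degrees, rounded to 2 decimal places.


Blood spatter impact angle calculation:
width / length = 1.5 / 5.8 = 0.258621
angle = arcsin(0.258621)
angle = 14.99 degrees

14.99


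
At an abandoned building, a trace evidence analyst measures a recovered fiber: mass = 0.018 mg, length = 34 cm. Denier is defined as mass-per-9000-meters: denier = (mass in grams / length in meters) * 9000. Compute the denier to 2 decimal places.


Denier calculation:
Mass in grams = 0.018 mg / 1000 = 0.000018 g
Length in meters = 34 cm / 100 = 0.34 m
Linear density = mass / length = 0.000018 / 0.34 = 0.00005294 g/m
Denier = (g/m) * 9000 = 0.00005294 * 9000 = 0.48

0.48


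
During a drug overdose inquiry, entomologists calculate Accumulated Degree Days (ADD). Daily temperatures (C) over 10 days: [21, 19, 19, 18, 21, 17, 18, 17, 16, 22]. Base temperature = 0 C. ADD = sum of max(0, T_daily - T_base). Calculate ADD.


Computing ADD day by day:
Day 1: max(0, 21 - 0) = 21
Day 2: max(0, 19 - 0) = 19
Day 3: max(0, 19 - 0) = 19
Day 4: max(0, 18 - 0) = 18
Day 5: max(0, 21 - 0) = 21
Day 6: max(0, 17 - 0) = 17
Day 7: max(0, 18 - 0) = 18
Day 8: max(0, 17 - 0) = 17
Day 9: max(0, 16 - 0) = 16
Day 10: max(0, 22 - 0) = 22
Total ADD = 188

188


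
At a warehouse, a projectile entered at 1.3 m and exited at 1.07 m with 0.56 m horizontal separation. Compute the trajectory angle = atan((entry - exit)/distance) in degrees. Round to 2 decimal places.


Bullet trajectory angle:
Height difference = 1.3 - 1.07 = 0.23 m
angle = atan(0.23 / 0.56)
angle = atan(0.410714)
angle = 22.33 degrees

22.33


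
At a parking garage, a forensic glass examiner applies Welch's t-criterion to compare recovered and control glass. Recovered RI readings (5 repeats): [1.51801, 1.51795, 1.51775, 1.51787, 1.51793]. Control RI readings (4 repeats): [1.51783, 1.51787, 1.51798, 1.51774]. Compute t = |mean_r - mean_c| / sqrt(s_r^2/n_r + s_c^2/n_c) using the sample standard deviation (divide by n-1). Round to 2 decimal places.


Welch's t-criterion for glass RI comparison:
Recovered mean = sum / n_r = 7.58951 / 5 = 1.517902
Control mean = sum / n_c = 6.07142 / 4 = 1.517855
Recovered sample variance s_r^2 = 9.72e-09
Control sample variance s_c^2 = 9.9e-09
Welch SE (unpooled) = sqrt(s_r^2/n_r + s_c^2/n_c) = sqrt(1.944e-09 + 2.475e-09) = sqrt(4.419e-09) = 6.64756e-05
|mean_r - mean_c| = 4.7e-05
t = 4.7e-05 / 6.64756e-05 = 0.71

0.71


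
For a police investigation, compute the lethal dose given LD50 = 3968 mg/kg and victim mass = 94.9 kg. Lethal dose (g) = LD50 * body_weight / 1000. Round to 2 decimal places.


Lethal dose calculation:
Lethal dose = LD50 * body_weight / 1000
= 3968 * 94.9 / 1000
= 376563.2 / 1000
= 376.56 g

376.56


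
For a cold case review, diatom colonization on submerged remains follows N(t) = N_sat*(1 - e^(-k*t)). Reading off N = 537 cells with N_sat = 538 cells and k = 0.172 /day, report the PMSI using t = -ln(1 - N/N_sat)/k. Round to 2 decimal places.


PMSI from diatom colonization curve:
N / N_sat = 537 / 538 = 0.998141
1 - N/N_sat = 0.001859
ln(1 - N/N_sat) = -6.287717
t = -ln(1 - N/N_sat) / k = -(-6.287717) / 0.172 = 36.56 days

36.56


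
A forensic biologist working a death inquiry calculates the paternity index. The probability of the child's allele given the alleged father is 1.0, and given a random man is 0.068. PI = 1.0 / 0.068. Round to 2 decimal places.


Paternity Index calculation:
PI = P(allele|father) / P(allele|random)
PI = 1.0 / 0.068
PI = 14.71

14.71


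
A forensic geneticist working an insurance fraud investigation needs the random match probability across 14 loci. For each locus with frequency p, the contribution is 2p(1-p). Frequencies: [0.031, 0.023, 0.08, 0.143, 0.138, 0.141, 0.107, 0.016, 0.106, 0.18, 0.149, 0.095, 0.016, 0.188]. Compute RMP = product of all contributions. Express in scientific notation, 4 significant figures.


Computing RMP for 14 loci:
Locus 1: 2 * 0.031 * 0.969 = 0.060078
Locus 2: 2 * 0.023 * 0.977 = 0.044942
Locus 3: 2 * 0.08 * 0.92 = 0.1472
Locus 4: 2 * 0.143 * 0.857 = 0.245102
Locus 5: 2 * 0.138 * 0.862 = 0.237912
Locus 6: 2 * 0.141 * 0.859 = 0.242238
Locus 7: 2 * 0.107 * 0.893 = 0.191102
Locus 8: 2 * 0.016 * 0.984 = 0.031488
Locus 9: 2 * 0.106 * 0.894 = 0.189528
Locus 10: 2 * 0.18 * 0.82 = 0.2952
Locus 11: 2 * 0.149 * 0.851 = 0.253598
Locus 12: 2 * 0.095 * 0.905 = 0.17195
Locus 13: 2 * 0.016 * 0.984 = 0.031488
Locus 14: 2 * 0.188 * 0.812 = 0.305312
RMP = 7.924e-13

7.924e-13


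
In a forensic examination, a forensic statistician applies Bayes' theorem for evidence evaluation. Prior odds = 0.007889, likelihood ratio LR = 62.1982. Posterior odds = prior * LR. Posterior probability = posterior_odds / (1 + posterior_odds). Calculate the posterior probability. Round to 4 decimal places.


Bayesian evidence evaluation:
Posterior odds = prior_odds * LR = 0.007889 * 62.1982 = 0.4906816
Posterior probability = posterior_odds / (1 + posterior_odds)
= 0.4906816 / (1 + 0.4906816)
= 0.4906816 / 1.4906816
= 0.3292

0.3292


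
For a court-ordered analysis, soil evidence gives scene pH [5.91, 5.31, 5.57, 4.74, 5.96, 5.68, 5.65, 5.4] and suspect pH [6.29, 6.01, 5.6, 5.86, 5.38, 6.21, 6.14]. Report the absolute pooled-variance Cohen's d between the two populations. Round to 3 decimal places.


Pooled-variance Cohen's d for soil pH comparison:
Scene mean = 44.22 / 8 = 5.5275
Suspect mean = 41.49 / 7 = 5.927143
Scene sample variance s_s^2 = 0.151021
Suspect sample variance s_c^2 = 0.112457
Pooled variance = ((n_s-1)*s_s^2 + (n_c-1)*s_c^2) / (n_s + n_c - 2) = 0.133223
Pooled SD = sqrt(0.133223) = 0.364997
Mean difference = -0.399643
|d| = |-0.399643| / 0.364997 = 1.095

1.095


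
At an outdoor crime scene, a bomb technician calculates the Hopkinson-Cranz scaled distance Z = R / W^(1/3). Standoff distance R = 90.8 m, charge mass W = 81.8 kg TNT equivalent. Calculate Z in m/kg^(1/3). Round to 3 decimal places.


Scaled distance calculation:
W^(1/3) = 81.8^(1/3) = 4.340947
Z = R / W^(1/3) = 90.8 / 4.340947
Z = 20.917 m/kg^(1/3)

20.917


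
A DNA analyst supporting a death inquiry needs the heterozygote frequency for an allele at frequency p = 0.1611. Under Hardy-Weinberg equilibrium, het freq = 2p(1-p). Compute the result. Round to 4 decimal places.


Hardy-Weinberg heterozygote frequency:
q = 1 - p = 1 - 0.1611 = 0.8389
2pq = 2 * 0.1611 * 0.8389 = 0.2703

0.2703


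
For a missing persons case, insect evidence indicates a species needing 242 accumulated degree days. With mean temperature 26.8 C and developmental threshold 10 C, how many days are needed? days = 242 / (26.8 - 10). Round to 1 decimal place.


Insect development time:
Effective temperature = avg_temp - T_base = 26.8 - 10 = 16.8 C
Days = ADD / effective_temp = 242 / 16.8 = 14.4 days

14.4


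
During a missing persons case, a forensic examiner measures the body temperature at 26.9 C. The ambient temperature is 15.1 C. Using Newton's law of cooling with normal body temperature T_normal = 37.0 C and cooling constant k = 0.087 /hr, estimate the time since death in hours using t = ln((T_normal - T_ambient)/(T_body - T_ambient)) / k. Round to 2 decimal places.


Using Newton's law of cooling:
t = ln((T_normal - T_ambient) / (T_body - T_ambient)) / k
T_normal - T_ambient = 21.9
T_body - T_ambient = 11.8
Ratio = 1.855932
ln(ratio) = 0.618387
t = 0.618387 / 0.087 = 7.11 hours

7.11


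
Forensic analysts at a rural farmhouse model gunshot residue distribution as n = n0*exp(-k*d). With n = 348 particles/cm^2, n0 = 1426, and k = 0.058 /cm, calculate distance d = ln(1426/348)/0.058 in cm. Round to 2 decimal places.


GSR distance calculation:
n0/n = 1426 / 348 = 4.097701
ln(n0/n) = 1.410426
d = 1.410426 / 0.058 = 24.32 cm

24.32


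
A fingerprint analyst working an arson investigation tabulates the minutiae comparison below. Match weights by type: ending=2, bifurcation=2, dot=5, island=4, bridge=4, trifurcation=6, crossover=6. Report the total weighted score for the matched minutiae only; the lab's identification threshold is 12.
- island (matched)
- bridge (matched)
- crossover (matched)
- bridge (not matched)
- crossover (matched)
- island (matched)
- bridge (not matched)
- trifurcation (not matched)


Weighted minutiae match score:
  island: matched, +4 (running total 4)
  bridge: matched, +4 (running total 8)
  crossover: matched, +6 (running total 14)
  bridge: not matched, +0
  crossover: matched, +6 (running total 20)
  island: matched, +4 (running total 24)
  bridge: not matched, +0
  trifurcation: not matched, +0
Total score = 24
Threshold = 12; verdict = identification

24


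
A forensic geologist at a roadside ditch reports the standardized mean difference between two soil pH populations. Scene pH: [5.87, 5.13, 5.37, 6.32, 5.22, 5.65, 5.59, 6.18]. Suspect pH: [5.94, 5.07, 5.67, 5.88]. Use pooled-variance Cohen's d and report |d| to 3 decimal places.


Pooled-variance Cohen's d for soil pH comparison:
Scene mean = 45.33 / 8 = 5.66625
Suspect mean = 22.56 / 4 = 5.64
Scene sample variance s_s^2 = 0.187627
Suspect sample variance s_c^2 = 0.1578
Pooled variance = ((n_s-1)*s_s^2 + (n_c-1)*s_c^2) / (n_s + n_c - 2) = 0.178679
Pooled SD = sqrt(0.178679) = 0.422704
Mean difference = 0.02625
|d| = |0.02625| / 0.422704 = 0.062

0.062


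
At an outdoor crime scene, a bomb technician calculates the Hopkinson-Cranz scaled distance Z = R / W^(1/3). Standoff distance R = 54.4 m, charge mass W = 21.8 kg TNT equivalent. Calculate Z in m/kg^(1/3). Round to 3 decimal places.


Scaled distance calculation:
W^(1/3) = 21.8^(1/3) = 2.793522
Z = R / W^(1/3) = 54.4 / 2.793522
Z = 19.474 m/kg^(1/3)

19.474


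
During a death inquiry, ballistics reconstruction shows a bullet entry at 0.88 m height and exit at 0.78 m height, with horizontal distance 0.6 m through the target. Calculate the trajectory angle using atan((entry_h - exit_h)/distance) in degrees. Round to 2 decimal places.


Bullet trajectory angle:
Height difference = 0.88 - 0.78 = 0.1 m
angle = atan(0.1 / 0.6)
angle = atan(0.166667)
angle = 9.46 degrees

9.46


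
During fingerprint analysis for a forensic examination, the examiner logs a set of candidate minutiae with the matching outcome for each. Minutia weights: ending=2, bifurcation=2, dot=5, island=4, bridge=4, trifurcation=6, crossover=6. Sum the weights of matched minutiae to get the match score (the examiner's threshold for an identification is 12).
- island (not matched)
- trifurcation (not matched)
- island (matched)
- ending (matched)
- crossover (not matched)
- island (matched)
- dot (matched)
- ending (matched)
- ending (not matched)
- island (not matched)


Weighted minutiae match score:
  island: not matched, +0
  trifurcation: not matched, +0
  island: matched, +4 (running total 4)
  ending: matched, +2 (running total 6)
  crossover: not matched, +0
  island: matched, +4 (running total 10)
  dot: matched, +5 (running total 15)
  ending: matched, +2 (running total 17)
  ending: not matched, +0
  island: not matched, +0
Total score = 17
Threshold = 12; verdict = identification

17


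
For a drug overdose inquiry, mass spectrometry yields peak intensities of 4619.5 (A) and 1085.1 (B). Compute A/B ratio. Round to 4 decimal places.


Spectral peak ratio:
Peak A = 4619.5 counts
Peak B = 1085.1 counts
Ratio = 4619.5 / 1085.1 = 4.2572

4.2572


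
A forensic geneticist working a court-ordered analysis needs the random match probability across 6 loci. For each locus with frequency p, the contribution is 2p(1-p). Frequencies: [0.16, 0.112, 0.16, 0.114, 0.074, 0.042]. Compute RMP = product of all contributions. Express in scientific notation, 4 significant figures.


Computing RMP for 6 loci:
Locus 1: 2 * 0.16 * 0.84 = 0.2688
Locus 2: 2 * 0.112 * 0.888 = 0.198912
Locus 3: 2 * 0.16 * 0.84 = 0.2688
Locus 4: 2 * 0.114 * 0.886 = 0.202008
Locus 5: 2 * 0.074 * 0.926 = 0.137048
Locus 6: 2 * 0.042 * 0.958 = 0.080472
RMP = 3.202e-05

3.202e-05


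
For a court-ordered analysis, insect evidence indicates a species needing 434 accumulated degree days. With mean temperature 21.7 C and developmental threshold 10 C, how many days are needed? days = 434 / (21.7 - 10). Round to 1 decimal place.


Insect development time:
Effective temperature = avg_temp - T_base = 21.7 - 10 = 11.7 C
Days = ADD / effective_temp = 434 / 11.7 = 37.1 days

37.1


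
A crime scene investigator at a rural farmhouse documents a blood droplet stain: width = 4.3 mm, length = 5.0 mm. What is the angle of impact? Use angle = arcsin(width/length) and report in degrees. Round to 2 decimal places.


Blood spatter impact angle calculation:
width / length = 4.3 / 5.0 = 0.86
angle = arcsin(0.86)
angle = 59.32 degrees

59.32


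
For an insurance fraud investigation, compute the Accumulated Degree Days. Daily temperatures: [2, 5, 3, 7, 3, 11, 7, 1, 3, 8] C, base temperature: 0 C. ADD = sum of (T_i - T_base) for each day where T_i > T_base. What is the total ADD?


Computing ADD day by day:
Day 1: max(0, 2 - 0) = 2
Day 2: max(0, 5 - 0) = 5
Day 3: max(0, 3 - 0) = 3
Day 4: max(0, 7 - 0) = 7
Day 5: max(0, 3 - 0) = 3
Day 6: max(0, 11 - 0) = 11
Day 7: max(0, 7 - 0) = 7
Day 8: max(0, 1 - 0) = 1
Day 9: max(0, 3 - 0) = 3
Day 10: max(0, 8 - 0) = 8
Total ADD = 50

50


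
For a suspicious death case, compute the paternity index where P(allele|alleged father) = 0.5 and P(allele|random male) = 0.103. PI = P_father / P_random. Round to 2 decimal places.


Paternity Index calculation:
PI = P(allele|father) / P(allele|random)
PI = 0.5 / 0.103
PI = 4.85

4.85


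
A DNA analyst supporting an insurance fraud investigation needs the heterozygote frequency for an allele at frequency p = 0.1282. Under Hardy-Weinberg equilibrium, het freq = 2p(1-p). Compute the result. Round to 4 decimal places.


Hardy-Weinberg heterozygote frequency:
q = 1 - p = 1 - 0.1282 = 0.8718
2pq = 2 * 0.1282 * 0.8718 = 0.2235

0.2235


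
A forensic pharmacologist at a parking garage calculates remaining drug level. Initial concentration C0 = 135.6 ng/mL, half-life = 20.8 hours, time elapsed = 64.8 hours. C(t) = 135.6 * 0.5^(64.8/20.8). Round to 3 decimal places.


Drug concentration decay:
Number of half-lives = t / t_half = 64.8 / 20.8 = 3.115385
Decay factor = 0.5^3.115385 = 0.11539199
C(t) = 135.6 * 0.11539199 = 15.647 ng/mL

15.647


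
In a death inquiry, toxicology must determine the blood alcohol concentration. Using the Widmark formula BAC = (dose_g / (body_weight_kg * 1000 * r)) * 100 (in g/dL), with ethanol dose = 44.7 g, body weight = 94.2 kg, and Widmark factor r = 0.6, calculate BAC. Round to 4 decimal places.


Applying the Widmark formula:
BAC = (dose_g / (body_wt * 1000 * r)) * 100
Denominator = 94.2 * 1000 * 0.6 = 56520
BAC = (44.7 / 56520) * 100
BAC = 0.0791 g/dL

0.0791


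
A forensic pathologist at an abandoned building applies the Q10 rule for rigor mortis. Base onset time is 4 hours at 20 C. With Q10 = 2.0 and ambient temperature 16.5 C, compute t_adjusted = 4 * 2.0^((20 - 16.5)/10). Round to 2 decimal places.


Rigor mortis time adjustment:
Exponent = (T_ref - T_actual) / 10 = (20 - 16.5) / 10 = 0.35
Q10 factor = 2.0^0.35 = 1.27456
t_adjusted = 4 * 1.27456 = 5.10 hours

5.10


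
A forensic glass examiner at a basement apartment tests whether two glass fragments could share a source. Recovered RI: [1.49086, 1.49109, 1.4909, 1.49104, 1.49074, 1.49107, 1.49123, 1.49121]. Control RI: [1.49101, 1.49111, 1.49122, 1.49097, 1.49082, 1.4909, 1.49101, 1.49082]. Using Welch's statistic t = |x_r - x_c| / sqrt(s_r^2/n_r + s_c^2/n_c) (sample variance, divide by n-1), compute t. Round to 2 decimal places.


Welch's t-criterion for glass RI comparison:
Recovered mean = sum / n_r = 11.92814 / 8 = 1.4910175
Control mean = sum / n_c = 11.92786 / 8 = 1.4909825
Recovered sample variance s_r^2 = 2.94786e-08
Control sample variance s_c^2 = 1.91357e-08
Welch SE (unpooled) = sqrt(s_r^2/n_r + s_c^2/n_c) = sqrt(3.68482e-09 + 2.39196e-09) = sqrt(6.07678e-09) = 7.79537e-05
|mean_r - mean_c| = 3.5e-05
t = 3.5e-05 / 7.79537e-05 = 0.45

0.45


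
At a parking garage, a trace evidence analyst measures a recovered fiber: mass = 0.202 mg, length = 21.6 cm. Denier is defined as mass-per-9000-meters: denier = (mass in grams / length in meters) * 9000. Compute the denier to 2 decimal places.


Denier calculation:
Mass in grams = 0.202 mg / 1000 = 0.000202 g
Length in meters = 21.6 cm / 100 = 0.216 m
Linear density = mass / length = 0.000202 / 0.216 = 0.00093519 g/m
Denier = (g/m) * 9000 = 0.00093519 * 9000 = 8.42

8.42


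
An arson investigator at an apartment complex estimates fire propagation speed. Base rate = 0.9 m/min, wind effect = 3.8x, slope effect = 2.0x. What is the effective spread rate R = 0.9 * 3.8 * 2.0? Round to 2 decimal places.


Fire spread rate calculation:
R = R0 * wind_factor * slope_factor
= 0.9 * 3.8 * 2.0
= 3.42 * 2.0
= 6.84 m/min

6.84


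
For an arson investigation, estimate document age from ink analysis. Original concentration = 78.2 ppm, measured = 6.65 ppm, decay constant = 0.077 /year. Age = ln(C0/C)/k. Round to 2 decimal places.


Document age estimation:
C0/C = 78.2 / 6.65 = 11.759398
ln(C0/C) = 2.464653
t = 2.464653 / 0.077 = 32.01 years

32.01


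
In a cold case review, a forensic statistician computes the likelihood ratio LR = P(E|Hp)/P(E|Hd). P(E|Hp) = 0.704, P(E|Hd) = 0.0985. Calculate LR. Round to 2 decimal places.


Likelihood ratio calculation:
LR = P(E|Hp) / P(E|Hd)
LR = 0.704 / 0.0985
LR = 7.15

7.15


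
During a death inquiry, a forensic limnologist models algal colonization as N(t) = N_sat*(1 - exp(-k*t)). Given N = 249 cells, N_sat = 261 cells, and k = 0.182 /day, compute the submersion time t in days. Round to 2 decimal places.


PMSI from diatom colonization curve:
N / N_sat = 249 / 261 = 0.954023
1 - N/N_sat = 0.045977
ln(1 - N/N_sat) = -3.079614
t = -ln(1 - N/N_sat) / k = -(-3.079614) / 0.182 = 16.92 days

16.92


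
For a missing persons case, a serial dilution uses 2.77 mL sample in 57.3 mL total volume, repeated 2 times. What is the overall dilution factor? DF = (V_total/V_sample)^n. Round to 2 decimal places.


Dilution factor calculation:
Single dilution = V_total / V_sample = 57.3 / 2.77 ≈ 20.685921
Number of dilutions = 2
Total DF = (57.3 / 2.77)^2 (full precision, rounded at the end) = 427.91

427.91


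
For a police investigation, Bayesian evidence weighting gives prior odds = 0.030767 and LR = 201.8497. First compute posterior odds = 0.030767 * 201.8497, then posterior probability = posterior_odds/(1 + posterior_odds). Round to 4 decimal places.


Bayesian evidence evaluation:
Posterior odds = prior_odds * LR = 0.030767 * 201.8497 = 6.21031
Posterior probability = posterior_odds / (1 + posterior_odds)
= 6.21031 / (1 + 6.21031)
= 6.21031 / 7.21031
= 0.8613

0.8613


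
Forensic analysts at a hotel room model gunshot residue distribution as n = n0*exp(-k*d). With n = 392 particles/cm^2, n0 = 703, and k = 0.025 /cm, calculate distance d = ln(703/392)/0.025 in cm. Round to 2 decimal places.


GSR distance calculation:
n0/n = 703 / 392 = 1.793367
ln(n0/n) = 0.584095
d = 0.584095 / 0.025 = 23.36 cm

23.36


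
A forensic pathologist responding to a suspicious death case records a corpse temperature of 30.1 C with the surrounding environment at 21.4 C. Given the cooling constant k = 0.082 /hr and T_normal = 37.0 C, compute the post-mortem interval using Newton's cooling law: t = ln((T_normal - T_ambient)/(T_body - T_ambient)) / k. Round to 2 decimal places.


Using Newton's law of cooling:
t = ln((T_normal - T_ambient) / (T_body - T_ambient)) / k
T_normal - T_ambient = 15.6
T_body - T_ambient = 8.7
Ratio = 1.793103
ln(ratio) = 0.583948
t = 0.583948 / 0.082 = 7.12 hours

7.12


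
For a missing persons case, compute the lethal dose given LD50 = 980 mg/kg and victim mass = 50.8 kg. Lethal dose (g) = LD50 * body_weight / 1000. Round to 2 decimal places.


Lethal dose calculation:
Lethal dose = LD50 * body_weight / 1000
= 980 * 50.8 / 1000
= 49784 / 1000
= 49.78 g

49.78


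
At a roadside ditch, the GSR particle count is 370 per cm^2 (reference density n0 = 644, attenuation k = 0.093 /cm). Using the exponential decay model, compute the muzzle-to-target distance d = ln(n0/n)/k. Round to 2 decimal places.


GSR distance calculation:
n0/n = 644 / 370 = 1.740541
ln(n0/n) = 0.554196
d = 0.554196 / 0.093 = 5.96 cm

5.96


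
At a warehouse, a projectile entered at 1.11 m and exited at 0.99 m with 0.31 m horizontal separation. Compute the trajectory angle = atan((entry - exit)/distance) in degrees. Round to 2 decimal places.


Bullet trajectory angle:
Height difference = 1.11 - 0.99 = 0.12 m
angle = atan(0.12 / 0.31)
angle = atan(0.387097)
angle = 21.16 degrees

21.16


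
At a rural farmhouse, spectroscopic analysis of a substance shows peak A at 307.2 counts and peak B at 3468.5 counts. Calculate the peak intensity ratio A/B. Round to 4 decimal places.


Spectral peak ratio:
Peak A = 307.2 counts
Peak B = 3468.5 counts
Ratio = 307.2 / 3468.5 = 0.0886

0.0886


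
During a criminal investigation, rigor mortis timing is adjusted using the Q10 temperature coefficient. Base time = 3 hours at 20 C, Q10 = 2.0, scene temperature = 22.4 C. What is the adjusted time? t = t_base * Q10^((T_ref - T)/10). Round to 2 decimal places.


Rigor mortis time adjustment:
Exponent = (T_ref - T_actual) / 10 = (20 - 22.4) / 10 = -0.24
Q10 factor = 2.0^-0.24 = 0.84675
t_adjusted = 3 * 0.84675 = 2.54 hours

2.54


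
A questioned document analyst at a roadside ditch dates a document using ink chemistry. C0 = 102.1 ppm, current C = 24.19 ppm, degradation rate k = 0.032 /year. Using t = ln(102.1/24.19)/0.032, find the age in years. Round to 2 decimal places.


Document age estimation:
C0/C = 102.1 / 24.19 = 4.220752
ln(C0/C) = 1.440013
t = 1.440013 / 0.032 = 45.00 years

45.00


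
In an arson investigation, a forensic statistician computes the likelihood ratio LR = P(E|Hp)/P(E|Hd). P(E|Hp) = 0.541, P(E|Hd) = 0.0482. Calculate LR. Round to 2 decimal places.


Likelihood ratio calculation:
LR = P(E|Hp) / P(E|Hd)
LR = 0.541 / 0.0482
LR = 11.22

11.22


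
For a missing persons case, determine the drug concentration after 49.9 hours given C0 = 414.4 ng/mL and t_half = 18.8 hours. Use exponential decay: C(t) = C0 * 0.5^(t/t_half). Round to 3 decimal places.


Drug concentration decay:
Number of half-lives = t / t_half = 49.9 / 18.8 = 2.654255
Decay factor = 0.5^2.654255 = 0.15885088
C(t) = 414.4 * 0.15885088 = 65.828 ng/mL

65.828


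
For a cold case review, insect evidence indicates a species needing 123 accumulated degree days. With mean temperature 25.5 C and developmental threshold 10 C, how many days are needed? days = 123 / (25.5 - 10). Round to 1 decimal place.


Insect development time:
Effective temperature = avg_temp - T_base = 25.5 - 10 = 15.5 C
Days = ADD / effective_temp = 123 / 15.5 = 7.9 days

7.9


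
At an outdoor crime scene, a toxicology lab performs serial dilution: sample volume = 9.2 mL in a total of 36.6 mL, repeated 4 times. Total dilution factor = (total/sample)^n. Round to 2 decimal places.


Dilution factor calculation:
Single dilution = V_total / V_sample = 36.6 / 9.2 ≈ 3.978261
Number of dilutions = 4
Total DF = (36.6 / 9.2)^4 (full precision, rounded at the end) = 250.48

250.48


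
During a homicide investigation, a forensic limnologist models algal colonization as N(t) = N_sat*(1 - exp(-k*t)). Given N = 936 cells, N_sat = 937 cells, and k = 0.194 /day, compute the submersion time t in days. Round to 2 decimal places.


PMSI from diatom colonization curve:
N / N_sat = 936 / 937 = 0.998933
1 - N/N_sat = 0.001067
ln(1 - N/N_sat) = -6.842904
t = -ln(1 - N/N_sat) / k = -(-6.842904) / 0.194 = 35.27 days

35.27
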